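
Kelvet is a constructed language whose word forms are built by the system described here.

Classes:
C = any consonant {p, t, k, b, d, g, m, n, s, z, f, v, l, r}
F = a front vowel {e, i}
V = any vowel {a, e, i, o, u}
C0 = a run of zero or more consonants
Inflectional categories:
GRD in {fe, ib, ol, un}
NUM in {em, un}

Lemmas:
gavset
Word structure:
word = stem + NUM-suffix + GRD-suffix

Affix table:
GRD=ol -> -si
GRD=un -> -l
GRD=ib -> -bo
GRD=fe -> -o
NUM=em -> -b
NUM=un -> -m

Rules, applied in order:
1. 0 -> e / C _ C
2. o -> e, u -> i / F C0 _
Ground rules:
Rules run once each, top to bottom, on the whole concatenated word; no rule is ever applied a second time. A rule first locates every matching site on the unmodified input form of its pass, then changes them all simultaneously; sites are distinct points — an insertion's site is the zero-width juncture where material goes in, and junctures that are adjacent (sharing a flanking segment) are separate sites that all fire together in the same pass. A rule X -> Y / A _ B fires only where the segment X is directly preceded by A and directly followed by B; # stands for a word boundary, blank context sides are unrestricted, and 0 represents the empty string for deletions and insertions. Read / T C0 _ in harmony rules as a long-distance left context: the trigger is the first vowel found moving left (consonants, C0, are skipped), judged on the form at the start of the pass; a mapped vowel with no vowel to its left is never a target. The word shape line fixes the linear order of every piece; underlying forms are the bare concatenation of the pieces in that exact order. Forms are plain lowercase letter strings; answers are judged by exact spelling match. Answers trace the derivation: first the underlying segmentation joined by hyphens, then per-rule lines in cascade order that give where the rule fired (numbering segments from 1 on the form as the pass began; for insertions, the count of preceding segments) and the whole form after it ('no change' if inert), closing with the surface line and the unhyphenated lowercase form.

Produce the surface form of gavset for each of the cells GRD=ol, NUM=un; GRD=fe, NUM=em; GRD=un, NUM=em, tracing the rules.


cell GRD=ol, NUM=un:
underlying: gavset-m-si
1. 0 -> e / C _ C: inserts after position(s) 3, 6, 7: gavesetemesi
2. o -> e, u -> i / F C0 _: no change
surface: gavesetemesi

cell GRD=fe, NUM=em:
underlying: gavset-b-o
1. 0 -> e / C _ C: inserts after position(s) 3, 6: gavesetebo
2. o -> e, u -> i / F C0 _: fires at position(s) 10: gavesetebe
surface: gavesetebe

cell GRD=un, NUM=em:
underlying: gavset-b-l
1. 0 -> e / C _ C: inserts after position(s) 3, 6, 7: gavesetebel
2. o -> e, u -> i / F C0 _: no change
surface: gavesetebel


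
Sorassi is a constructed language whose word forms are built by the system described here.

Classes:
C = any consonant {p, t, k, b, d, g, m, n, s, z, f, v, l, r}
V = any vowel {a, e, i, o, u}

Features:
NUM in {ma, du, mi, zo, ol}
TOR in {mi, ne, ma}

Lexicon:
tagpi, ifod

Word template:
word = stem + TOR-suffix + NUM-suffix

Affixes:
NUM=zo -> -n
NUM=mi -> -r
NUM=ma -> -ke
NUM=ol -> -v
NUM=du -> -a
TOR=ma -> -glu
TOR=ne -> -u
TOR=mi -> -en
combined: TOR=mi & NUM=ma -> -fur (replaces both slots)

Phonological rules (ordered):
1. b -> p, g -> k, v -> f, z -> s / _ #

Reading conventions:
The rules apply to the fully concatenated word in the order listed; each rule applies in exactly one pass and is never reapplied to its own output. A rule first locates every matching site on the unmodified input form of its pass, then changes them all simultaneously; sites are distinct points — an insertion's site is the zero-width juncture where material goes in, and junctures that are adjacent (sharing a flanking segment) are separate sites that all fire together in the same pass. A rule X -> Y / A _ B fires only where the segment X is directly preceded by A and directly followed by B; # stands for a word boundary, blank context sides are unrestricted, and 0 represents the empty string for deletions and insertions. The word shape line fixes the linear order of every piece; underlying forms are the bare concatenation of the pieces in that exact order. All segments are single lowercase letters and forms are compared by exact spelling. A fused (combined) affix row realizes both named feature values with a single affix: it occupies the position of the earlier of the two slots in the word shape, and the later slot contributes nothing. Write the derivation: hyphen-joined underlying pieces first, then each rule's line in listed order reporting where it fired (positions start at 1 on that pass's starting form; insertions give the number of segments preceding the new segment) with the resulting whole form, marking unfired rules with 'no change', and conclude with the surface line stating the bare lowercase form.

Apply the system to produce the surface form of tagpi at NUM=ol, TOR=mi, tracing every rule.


underlying: tagpi-en-v
1. b -> p, g -> k, v -> f, z -> s / _ #: fires at position(s) 8: tagpienf
surface: tagpienf


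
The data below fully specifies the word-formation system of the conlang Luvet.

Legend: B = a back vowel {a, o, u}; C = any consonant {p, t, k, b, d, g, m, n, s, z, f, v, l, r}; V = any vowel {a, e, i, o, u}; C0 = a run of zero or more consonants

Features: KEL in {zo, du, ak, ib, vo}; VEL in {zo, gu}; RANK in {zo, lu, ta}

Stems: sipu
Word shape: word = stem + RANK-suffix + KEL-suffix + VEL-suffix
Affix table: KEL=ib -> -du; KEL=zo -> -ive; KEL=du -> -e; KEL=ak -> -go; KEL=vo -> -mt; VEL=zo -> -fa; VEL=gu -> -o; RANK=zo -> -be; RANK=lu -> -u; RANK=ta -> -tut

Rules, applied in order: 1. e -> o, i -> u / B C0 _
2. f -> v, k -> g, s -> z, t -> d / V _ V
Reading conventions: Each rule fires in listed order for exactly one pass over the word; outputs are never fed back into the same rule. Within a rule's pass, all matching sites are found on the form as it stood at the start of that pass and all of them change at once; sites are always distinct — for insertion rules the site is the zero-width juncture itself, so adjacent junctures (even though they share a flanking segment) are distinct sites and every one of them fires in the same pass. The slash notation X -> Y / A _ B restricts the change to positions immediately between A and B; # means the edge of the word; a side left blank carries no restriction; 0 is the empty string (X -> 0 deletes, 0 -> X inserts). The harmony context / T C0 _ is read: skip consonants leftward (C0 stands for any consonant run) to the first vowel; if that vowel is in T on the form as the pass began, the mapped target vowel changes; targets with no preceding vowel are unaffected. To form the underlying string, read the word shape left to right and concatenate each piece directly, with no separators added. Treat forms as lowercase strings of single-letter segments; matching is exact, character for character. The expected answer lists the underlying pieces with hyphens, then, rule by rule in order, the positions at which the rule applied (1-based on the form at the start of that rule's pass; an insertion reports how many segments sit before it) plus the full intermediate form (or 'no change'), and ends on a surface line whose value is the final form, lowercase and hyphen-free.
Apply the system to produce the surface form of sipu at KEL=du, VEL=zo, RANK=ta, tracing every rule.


underlying: sipu-tut-e-fa
1. e -> o, i -> u / B C0 _: fires at position(s) 8: sipututofa
2. f -> v, k -> g, s -> z, t -> d / V _ V: fires at position(s) 5, 7, 9: sipududova
surface: sipududova


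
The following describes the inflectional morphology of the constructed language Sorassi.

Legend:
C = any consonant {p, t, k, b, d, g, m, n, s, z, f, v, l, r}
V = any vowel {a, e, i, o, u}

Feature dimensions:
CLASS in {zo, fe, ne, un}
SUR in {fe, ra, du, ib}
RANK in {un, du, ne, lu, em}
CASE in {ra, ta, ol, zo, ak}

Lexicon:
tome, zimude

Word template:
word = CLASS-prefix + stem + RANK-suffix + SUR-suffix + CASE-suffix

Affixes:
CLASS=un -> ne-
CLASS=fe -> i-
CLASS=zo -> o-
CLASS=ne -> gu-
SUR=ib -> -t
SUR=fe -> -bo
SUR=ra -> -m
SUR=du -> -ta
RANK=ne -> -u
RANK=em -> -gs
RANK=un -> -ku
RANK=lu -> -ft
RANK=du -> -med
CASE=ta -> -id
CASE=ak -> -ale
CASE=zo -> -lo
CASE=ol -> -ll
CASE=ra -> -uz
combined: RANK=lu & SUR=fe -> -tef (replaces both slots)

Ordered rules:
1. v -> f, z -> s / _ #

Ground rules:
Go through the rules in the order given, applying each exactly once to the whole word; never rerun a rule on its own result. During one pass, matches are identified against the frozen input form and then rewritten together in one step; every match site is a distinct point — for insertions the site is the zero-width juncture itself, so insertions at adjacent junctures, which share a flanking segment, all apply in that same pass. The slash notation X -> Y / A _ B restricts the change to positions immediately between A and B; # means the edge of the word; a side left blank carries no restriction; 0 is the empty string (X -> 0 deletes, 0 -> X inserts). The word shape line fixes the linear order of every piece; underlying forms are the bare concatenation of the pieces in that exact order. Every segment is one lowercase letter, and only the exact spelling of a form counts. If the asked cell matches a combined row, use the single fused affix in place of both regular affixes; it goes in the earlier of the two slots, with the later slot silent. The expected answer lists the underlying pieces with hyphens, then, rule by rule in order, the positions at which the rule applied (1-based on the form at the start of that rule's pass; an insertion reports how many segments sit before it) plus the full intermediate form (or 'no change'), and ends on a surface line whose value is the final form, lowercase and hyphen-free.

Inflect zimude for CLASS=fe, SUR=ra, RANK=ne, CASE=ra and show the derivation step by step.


underlying: i-zimude-u-m-uz
1. v -> f, z -> s / _ #: fires at position(s) 11: izimudeumus
surface: izimudeumus


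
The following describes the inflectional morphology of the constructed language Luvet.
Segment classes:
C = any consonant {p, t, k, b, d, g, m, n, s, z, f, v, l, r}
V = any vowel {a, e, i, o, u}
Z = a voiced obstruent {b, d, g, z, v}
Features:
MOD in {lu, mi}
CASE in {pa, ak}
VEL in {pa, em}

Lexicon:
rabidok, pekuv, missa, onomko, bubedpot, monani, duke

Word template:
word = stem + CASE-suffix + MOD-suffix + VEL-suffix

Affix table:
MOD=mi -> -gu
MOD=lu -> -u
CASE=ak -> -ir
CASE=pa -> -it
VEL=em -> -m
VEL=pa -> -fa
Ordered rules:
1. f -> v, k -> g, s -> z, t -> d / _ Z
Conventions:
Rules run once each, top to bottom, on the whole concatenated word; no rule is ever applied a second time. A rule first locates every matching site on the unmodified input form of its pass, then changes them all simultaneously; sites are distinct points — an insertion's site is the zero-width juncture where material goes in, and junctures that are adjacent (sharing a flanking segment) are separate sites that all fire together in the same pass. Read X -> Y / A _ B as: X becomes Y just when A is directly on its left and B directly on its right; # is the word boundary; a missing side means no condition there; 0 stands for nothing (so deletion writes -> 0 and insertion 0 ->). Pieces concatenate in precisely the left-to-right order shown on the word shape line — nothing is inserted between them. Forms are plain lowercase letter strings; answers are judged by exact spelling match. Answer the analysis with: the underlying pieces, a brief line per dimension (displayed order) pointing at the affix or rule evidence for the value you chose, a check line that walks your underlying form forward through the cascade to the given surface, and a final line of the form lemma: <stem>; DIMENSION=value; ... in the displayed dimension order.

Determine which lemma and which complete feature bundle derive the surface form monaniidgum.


underlying: monani-it-gu-m
MOD=mi - signalled by the affix -gu
CASE=pa - signalled by the affix -it
VEL=em - signalled by the affix -m
check: monaniitgum -> monaniidgum
lemma: monani; MOD=mi; CASE=pa; VEL=em


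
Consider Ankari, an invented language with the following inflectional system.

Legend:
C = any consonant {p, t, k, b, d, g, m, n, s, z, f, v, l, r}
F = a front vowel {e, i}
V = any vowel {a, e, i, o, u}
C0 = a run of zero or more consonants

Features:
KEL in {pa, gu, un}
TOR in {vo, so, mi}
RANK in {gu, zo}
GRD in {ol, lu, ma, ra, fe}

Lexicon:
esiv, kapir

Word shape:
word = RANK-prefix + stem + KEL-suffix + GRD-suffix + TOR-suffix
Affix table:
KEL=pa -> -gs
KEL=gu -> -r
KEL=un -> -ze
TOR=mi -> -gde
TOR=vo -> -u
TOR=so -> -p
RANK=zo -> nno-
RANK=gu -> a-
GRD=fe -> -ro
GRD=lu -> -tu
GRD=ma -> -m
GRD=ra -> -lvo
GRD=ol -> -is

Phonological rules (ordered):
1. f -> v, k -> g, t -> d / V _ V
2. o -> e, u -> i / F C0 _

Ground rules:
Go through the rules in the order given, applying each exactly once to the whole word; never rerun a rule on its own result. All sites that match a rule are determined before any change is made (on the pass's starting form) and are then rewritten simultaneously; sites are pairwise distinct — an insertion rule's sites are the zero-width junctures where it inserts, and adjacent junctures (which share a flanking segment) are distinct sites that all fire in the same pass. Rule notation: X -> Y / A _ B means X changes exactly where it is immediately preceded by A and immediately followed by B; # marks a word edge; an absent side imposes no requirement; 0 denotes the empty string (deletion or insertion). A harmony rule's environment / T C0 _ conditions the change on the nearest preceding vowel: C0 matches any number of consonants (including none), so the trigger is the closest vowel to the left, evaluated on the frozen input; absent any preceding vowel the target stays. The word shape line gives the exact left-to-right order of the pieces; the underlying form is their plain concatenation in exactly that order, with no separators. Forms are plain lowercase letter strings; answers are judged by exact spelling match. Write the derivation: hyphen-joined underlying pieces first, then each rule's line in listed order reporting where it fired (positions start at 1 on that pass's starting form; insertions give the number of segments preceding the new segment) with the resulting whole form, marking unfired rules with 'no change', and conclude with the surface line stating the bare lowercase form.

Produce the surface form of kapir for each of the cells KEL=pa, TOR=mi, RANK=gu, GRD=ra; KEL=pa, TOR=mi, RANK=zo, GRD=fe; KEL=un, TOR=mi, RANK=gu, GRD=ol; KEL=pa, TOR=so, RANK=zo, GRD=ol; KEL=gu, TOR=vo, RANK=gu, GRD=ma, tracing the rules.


cell KEL=pa, TOR=mi, RANK=gu, GRD=ra:
underlying: a-kapir-gs-lvo-gde
1. f -> v, k -> g, t -> d / V _ V: fires at position(s) 2: agapirgslvogde
2. o -> e, u -> i / F C0 _: fires at position(s) 11: agapirgslvegde
surface: agapirgslvegde

cell KEL=pa, TOR=mi, RANK=zo, GRD=fe:
underlying: nno-kapir-gs-ro-gde
1. f -> v, k -> g, t -> d / V _ V: fires at position(s) 4: nnogapirgsrogde
2. o -> e, u -> i / F C0 _: fires at position(s) 12: nnogapirgsregde
surface: nnogapirgsregde

cell KEL=un, TOR=mi, RANK=gu, GRD=ol:
underlying: a-kapir-ze-is-gde
1. f -> v, k -> g, t -> d / V _ V: fires at position(s) 2: agapirzeisgde
2. o -> e, u -> i / F C0 _: no change
surface: agapirzeisgde

cell KEL=pa, TOR=so, RANK=zo, GRD=ol:
underlying: nno-kapir-gs-is-p
1. f -> v, k -> g, t -> d / V _ V: fires at position(s) 4: nnogapirgsisp
2. o -> e, u -> i / F C0 _: no change
surface: nnogapirgsisp

cell KEL=gu, TOR=vo, RANK=gu, GRD=ma:
underlying: a-kapir-r-m-u
1. f -> v, k -> g, t -> d / V _ V: fires at position(s) 2: agapirrmu
2. o -> e, u -> i / F C0 _: fires at position(s) 9: agapirrmi
surface: agapirrmi


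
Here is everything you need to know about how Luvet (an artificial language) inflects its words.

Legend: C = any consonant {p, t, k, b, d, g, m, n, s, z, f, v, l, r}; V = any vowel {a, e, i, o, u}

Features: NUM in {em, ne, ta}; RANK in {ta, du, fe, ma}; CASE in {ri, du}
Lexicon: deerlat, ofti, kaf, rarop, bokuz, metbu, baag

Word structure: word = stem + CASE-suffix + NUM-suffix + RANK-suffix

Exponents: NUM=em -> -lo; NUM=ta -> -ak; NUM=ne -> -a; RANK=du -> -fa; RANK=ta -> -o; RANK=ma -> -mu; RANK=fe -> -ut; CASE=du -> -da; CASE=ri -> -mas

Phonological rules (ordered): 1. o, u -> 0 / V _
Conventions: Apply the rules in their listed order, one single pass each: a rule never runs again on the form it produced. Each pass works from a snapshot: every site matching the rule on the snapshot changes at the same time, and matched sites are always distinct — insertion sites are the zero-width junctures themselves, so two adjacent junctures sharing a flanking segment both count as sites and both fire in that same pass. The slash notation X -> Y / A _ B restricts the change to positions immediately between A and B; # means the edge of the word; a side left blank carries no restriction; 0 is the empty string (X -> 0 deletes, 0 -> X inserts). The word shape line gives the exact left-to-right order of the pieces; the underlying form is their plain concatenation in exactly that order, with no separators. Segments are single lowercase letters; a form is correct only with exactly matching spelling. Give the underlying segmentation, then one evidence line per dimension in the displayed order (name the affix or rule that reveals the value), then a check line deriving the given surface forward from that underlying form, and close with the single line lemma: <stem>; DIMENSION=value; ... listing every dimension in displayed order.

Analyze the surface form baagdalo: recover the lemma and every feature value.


underlying: baag-da-lo-o
NUM=em - signalled by the affix -lo
RANK=ta - signalled by the affix -o
CASE=du - signalled by the affix -da
check: baagdaloo -> baagdalo
lemma: baag; NUM=em; RANK=ta; CASE=du


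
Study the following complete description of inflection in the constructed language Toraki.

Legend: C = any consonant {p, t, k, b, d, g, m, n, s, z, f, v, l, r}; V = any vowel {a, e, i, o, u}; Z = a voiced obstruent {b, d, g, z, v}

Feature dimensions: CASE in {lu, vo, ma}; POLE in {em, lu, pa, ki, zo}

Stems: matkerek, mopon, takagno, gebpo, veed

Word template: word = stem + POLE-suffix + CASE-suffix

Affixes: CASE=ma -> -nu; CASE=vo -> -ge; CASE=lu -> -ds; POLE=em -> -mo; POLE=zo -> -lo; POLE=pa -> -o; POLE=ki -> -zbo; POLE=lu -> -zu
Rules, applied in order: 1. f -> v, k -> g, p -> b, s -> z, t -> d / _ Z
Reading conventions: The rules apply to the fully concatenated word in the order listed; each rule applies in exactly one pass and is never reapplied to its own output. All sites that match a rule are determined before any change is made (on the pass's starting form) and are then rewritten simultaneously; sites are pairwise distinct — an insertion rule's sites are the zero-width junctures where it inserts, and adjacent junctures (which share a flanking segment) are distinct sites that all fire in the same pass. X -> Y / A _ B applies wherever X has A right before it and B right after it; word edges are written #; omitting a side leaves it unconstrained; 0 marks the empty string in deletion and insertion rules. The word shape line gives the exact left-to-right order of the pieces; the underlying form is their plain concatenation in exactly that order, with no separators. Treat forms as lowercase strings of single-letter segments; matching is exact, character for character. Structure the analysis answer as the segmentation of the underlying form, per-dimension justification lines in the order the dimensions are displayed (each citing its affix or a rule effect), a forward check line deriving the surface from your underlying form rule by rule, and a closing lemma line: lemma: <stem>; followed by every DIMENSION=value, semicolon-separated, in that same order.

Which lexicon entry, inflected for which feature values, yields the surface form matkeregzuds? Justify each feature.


underlying: matkerek-zu-ds
CASE=lu - signalled by the affix -ds
POLE=lu - signalled by the affix -zu
check: matkerekzuds -> matkeregzuds
lemma: matkerek; CASE=lu; POLE=lu


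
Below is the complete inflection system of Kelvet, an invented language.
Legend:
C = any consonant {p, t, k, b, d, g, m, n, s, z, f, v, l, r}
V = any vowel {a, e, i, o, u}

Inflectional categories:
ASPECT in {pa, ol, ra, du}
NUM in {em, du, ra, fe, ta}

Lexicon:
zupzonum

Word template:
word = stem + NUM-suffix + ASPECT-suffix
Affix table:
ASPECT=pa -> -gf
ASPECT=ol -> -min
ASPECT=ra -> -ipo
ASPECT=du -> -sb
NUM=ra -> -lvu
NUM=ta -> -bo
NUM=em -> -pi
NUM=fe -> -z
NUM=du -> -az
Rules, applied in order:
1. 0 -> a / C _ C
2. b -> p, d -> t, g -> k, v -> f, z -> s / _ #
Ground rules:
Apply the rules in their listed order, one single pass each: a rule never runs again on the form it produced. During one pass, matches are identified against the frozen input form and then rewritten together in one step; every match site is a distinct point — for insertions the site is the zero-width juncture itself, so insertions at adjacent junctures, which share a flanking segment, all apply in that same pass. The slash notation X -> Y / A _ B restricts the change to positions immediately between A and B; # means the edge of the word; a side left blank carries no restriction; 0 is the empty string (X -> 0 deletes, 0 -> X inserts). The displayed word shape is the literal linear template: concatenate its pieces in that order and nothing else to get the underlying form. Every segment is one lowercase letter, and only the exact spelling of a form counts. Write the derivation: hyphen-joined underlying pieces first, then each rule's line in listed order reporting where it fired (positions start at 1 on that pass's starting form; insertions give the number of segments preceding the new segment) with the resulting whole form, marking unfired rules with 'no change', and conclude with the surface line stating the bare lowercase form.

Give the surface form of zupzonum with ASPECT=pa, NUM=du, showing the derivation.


underlying: zupzonum-az-gf
1. 0 -> a / C _ C: inserts after position(s) 3, 10, 11: zupazonumazagaf
2. b -> p, d -> t, g -> k, v -> f, z -> s / _ #: no change
surface: zupazonumazagaf


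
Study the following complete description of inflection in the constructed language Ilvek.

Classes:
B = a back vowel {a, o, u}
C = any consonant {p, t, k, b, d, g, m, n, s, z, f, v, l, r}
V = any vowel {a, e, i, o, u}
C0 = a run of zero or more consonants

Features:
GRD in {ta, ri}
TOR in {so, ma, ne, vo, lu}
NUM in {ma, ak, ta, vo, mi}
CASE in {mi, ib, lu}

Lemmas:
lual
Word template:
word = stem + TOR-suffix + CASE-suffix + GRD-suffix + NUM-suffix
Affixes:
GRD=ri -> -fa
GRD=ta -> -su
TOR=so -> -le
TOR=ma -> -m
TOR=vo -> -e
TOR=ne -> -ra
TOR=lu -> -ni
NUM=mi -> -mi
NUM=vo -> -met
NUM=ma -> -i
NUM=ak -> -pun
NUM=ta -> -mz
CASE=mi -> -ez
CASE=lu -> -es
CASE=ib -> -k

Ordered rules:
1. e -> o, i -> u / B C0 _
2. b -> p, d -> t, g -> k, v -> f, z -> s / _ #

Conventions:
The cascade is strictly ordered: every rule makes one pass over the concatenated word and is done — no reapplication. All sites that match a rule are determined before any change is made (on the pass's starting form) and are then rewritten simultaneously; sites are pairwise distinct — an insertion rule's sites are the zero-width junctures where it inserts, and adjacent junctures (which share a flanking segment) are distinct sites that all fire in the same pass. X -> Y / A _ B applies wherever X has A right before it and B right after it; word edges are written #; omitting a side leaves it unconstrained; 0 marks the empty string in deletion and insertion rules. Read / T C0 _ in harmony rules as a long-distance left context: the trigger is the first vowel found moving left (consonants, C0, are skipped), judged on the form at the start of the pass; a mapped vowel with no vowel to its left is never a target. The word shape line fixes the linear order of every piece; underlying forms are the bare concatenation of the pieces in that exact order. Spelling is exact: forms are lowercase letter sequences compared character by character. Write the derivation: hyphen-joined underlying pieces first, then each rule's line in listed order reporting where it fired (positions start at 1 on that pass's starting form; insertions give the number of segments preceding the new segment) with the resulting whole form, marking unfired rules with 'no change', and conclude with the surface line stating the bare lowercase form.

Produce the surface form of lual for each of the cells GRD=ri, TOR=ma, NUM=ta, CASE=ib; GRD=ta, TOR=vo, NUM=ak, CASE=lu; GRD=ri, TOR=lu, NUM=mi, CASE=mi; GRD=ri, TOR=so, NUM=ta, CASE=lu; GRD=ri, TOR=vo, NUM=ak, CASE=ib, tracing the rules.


cell GRD=ri, TOR=ma, NUM=ta, CASE=ib:
underlying: lual-m-k-fa-mz
1. e -> o, i -> u / B C0 _: no change
2. b -> p, d -> t, g -> k, v -> f, z -> s / _ #: fires at position(s) 10: lualmkfams
surface: lualmkfams

cell GRD=ta, TOR=vo, NUM=ak, CASE=lu:
underlying: lual-e-es-su-pun
1. e -> o, i -> u / B C0 _: fires at position(s) 5: lualoessupun
2. b -> p, d -> t, g -> k, v -> f, z -> s / _ #: no change
surface: lualoessupun

cell GRD=ri, TOR=lu, NUM=mi, CASE=mi:
underlying: lual-ni-ez-fa-mi
1. e -> o, i -> u / B C0 _: fires at position(s) 6, 12: lualnuezfamu
2. b -> p, d -> t, g -> k, v -> f, z -> s / _ #: no change
surface: lualnuezfamu

cell GRD=ri, TOR=so, NUM=ta, CASE=lu:
underlying: lual-le-es-fa-mz
1. e -> o, i -> u / B C0 _: fires at position(s) 6: lualloesfamz
2. b -> p, d -> t, g -> k, v -> f, z -> s / _ #: fires at position(s) 12: lualloesfams
surface: lualloesfams

cell GRD=ri, TOR=vo, NUM=ak, CASE=ib:
underlying: lual-e-k-fa-pun
1. e -> o, i -> u / B C0 _: fires at position(s) 5: lualokfapun
2. b -> p, d -> t, g -> k, v -> f, z -> s / _ #: no change
surface: lualokfapun


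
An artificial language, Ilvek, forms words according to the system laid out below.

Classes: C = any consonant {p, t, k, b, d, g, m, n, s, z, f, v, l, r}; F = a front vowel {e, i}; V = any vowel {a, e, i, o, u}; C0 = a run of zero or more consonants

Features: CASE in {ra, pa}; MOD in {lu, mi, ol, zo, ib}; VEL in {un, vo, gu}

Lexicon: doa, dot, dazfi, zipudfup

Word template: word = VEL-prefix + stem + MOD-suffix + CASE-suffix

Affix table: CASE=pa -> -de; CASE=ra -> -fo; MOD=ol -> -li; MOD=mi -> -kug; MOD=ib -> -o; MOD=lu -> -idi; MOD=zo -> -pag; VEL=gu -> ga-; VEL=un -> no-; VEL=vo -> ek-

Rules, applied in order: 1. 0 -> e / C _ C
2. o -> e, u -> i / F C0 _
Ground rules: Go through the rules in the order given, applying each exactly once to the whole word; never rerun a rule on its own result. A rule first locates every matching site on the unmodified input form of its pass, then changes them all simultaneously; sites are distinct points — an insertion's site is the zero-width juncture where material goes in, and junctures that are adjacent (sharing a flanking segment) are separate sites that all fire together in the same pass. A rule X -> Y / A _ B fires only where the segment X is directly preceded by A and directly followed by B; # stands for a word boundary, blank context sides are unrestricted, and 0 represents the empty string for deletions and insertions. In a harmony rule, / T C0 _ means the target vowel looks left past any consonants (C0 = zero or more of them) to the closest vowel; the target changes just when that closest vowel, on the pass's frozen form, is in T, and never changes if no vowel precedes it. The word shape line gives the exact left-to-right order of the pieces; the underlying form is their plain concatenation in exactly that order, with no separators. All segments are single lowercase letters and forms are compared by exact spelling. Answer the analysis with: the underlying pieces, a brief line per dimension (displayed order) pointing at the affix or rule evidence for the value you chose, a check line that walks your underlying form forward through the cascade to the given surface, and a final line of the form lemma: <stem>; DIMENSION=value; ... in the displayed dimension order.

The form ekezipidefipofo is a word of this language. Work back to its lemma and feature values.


underlying: ek-zipudfup-o-fo
CASE=ra - signalled by the affix -fo
MOD=ib - signalled by the affix -o
VEL=vo - signalled by the affix ek-
check: ekzipudfupofo -> ekezipudefupofo -> ekezipidefipofo
lemma: zipudfup; CASE=ra; MOD=ib; VEL=vo


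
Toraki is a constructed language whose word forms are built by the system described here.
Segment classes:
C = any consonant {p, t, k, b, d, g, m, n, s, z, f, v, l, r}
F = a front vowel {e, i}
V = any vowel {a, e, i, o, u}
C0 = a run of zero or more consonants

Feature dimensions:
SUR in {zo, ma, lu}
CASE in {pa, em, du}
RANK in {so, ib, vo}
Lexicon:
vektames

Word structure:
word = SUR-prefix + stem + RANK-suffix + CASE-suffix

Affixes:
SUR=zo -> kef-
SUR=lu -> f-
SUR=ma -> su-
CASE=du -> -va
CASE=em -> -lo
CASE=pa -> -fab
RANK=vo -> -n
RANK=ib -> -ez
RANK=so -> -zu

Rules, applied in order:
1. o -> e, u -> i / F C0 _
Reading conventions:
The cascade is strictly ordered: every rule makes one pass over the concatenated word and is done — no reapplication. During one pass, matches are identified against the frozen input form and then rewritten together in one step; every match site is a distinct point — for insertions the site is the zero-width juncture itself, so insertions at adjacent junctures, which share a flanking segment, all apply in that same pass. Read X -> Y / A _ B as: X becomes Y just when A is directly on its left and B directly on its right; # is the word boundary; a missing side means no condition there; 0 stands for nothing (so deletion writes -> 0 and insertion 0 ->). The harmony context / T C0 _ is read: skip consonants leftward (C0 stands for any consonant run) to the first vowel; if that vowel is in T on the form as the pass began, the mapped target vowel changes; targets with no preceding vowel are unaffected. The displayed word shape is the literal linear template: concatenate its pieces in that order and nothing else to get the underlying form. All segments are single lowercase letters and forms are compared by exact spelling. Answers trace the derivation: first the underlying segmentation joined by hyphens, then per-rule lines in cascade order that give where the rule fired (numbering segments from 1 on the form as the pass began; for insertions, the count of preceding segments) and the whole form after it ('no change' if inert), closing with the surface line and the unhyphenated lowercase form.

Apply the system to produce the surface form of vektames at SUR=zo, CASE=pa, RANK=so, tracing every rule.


underlying: kef-vektames-zu-fab
1. o -> e, u -> i / F C0 _: fires at position(s) 13: kefvektameszifab
surface: kefvektameszifab


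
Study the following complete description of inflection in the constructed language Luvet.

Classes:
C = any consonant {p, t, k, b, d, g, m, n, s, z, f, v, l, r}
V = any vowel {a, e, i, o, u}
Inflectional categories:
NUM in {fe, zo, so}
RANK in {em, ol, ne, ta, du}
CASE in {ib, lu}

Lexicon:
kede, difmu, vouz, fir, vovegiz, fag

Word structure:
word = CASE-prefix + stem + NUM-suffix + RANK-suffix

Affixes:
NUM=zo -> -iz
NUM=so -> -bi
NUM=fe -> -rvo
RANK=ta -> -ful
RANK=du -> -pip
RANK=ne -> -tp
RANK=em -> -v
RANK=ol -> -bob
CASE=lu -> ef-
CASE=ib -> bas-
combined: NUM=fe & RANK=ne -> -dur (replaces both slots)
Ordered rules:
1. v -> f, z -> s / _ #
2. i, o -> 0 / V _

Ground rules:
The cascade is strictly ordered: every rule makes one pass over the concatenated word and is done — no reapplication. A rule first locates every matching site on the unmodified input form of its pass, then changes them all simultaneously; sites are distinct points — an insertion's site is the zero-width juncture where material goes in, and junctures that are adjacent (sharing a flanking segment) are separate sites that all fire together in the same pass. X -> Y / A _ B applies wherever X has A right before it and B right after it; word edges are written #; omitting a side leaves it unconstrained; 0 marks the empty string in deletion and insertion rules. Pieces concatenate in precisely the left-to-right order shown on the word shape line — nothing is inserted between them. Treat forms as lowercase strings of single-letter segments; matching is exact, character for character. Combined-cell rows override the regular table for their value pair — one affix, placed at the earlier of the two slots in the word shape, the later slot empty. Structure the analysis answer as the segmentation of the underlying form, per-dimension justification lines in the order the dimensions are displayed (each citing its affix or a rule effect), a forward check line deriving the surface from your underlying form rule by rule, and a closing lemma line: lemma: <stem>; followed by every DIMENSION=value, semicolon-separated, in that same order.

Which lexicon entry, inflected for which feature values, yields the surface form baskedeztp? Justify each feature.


underlying: bas-kede-iz-tp
NUM=zo - signalled by the affix -iz
RANK=ne - signalled by the affix -tp
CASE=ib - signalled by the affix bas-
check: baskedeiztp -> baskedeiztp -> baskedeztp
lemma: kede; NUM=zo; RANK=ne; CASE=ib


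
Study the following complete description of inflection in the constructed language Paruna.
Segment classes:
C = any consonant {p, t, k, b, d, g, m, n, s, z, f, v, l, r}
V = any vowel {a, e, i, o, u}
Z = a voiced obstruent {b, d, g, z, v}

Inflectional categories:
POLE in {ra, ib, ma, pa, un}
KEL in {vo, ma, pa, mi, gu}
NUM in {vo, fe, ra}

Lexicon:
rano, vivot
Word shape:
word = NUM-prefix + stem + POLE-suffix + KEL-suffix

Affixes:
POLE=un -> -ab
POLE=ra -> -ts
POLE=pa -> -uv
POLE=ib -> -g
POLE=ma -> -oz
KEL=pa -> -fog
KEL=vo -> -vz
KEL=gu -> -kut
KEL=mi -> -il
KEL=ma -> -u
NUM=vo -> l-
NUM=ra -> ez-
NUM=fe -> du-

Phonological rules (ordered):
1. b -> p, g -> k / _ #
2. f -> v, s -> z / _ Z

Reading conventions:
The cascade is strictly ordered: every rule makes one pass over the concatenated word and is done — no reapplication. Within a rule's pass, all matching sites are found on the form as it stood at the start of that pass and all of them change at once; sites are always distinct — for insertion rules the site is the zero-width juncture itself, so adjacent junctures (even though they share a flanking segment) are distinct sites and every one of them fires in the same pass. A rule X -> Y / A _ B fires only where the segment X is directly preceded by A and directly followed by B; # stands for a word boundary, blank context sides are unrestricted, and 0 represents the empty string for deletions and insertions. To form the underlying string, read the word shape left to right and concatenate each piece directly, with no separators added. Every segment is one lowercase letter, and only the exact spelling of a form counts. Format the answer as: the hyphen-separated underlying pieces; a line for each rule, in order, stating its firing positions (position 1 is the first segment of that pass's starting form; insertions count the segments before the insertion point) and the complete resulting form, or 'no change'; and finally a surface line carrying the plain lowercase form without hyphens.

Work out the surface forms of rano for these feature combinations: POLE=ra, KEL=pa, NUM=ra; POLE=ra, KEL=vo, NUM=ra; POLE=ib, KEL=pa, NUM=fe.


cell POLE=ra, KEL=pa, NUM=ra:
underlying: ez-rano-ts-fog
1. b -> p, g -> k / _ #: fires at position(s) 11: ezranotsfok
2. f -> v, s -> z / _ Z: no change
surface: ezranotsfok

cell POLE=ra, KEL=vo, NUM=ra:
underlying: ez-rano-ts-vz
1. b -> p, g -> k / _ #: no change
2. f -> v, s -> z / _ Z: fires at position(s) 8: ezranotzvz
surface: ezranotzvz

cell POLE=ib, KEL=pa, NUM=fe:
underlying: du-rano-g-fog
1. b -> p, g -> k / _ #: fires at position(s) 10: duranogfok
2. f -> v, s -> z / _ Z: no change
surface: duranogfok


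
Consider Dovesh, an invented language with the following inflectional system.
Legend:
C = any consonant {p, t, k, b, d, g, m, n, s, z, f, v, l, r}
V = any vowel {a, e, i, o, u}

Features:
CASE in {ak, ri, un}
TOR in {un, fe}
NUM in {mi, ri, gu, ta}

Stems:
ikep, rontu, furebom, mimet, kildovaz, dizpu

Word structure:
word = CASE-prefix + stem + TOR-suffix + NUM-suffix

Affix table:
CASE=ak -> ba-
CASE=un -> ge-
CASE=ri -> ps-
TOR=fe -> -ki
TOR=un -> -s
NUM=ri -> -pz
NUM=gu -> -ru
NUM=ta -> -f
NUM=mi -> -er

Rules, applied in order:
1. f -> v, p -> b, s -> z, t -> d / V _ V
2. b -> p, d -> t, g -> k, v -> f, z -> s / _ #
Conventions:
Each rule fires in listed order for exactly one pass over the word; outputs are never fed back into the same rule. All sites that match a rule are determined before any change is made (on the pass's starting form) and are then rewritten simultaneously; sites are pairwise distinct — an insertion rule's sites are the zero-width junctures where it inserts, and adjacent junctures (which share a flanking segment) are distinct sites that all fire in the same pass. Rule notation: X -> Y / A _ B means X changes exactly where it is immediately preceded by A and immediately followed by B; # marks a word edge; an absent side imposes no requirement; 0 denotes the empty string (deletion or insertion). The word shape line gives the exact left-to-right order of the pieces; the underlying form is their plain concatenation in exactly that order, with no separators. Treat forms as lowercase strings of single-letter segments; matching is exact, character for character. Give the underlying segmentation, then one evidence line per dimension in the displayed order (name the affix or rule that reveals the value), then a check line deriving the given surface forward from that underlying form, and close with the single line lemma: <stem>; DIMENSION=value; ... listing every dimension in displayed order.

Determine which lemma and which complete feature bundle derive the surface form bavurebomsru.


underlying: ba-furebom-s-ru
CASE=ak - signalled by the affix ba-
TOR=un - signalled by the affix -s
NUM=gu - signalled by the affix -ru
check: bafurebomsru -> bavurebomsru -> bavurebomsru
lemma: furebom; CASE=ak; TOR=un; NUM=gu


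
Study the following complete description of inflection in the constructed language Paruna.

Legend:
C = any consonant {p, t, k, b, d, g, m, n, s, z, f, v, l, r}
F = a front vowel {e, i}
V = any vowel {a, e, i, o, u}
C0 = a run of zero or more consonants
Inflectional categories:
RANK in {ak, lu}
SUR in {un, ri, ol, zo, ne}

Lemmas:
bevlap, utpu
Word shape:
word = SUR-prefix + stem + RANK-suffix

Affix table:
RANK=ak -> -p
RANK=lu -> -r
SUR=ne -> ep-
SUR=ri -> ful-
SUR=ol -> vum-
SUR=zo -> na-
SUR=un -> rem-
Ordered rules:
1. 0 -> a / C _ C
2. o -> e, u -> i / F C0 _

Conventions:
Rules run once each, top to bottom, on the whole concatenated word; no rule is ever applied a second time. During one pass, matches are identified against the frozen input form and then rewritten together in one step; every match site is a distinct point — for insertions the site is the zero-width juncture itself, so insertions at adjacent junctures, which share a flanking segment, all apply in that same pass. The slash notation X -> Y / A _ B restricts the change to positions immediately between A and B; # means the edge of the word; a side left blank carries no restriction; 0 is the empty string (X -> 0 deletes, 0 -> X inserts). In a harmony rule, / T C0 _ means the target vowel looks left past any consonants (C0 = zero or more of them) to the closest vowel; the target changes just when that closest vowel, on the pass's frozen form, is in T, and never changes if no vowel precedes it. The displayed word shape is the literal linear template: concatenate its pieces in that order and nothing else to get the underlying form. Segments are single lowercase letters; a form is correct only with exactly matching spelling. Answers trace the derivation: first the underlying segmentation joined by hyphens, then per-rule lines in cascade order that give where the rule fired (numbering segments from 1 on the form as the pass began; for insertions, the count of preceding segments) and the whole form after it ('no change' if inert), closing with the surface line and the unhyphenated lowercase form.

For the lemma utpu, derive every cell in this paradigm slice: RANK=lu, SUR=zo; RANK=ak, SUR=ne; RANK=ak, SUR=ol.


cell RANK=lu, SUR=zo:
underlying: na-utpu-r
1. 0 -> a / C _ C: inserts after position(s) 4: nautapur
2. o -> e, u -> i / F C0 _: no change
surface: nautapur

cell RANK=ak, SUR=ne:
underlying: ep-utpu-p
1. 0 -> a / C _ C: inserts after position(s) 4: eputapup
2. o -> e, u -> i / F C0 _: fires at position(s) 3: epitapup
surface: epitapup

cell RANK=ak, SUR=ol:
underlying: vum-utpu-p
1. 0 -> a / C _ C: inserts after position(s) 5: vumutapup
2. o -> e, u -> i / F C0 _: no change
surface: vumutapup
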